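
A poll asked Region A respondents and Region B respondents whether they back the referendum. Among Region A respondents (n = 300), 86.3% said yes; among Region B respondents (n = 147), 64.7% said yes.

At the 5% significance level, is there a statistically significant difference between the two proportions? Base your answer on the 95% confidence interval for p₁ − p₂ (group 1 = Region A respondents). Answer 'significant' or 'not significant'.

significant

The two standard errors are √(0.8630×0.1370/300) = 0.01985 and √(0.6470×0.3530/147) = 0.03942.
Because the samples are independent, SE_diff = √(0.01985² + 0.03942²) = 0.04414.
Using z* = 1.960 for 95%, ME = 1.960 × 0.04414 = 0.08651.
p̂₁ − p̂₂ = 0.2160; interval 0.2160 ± 0.08651 gives (0.12949, 0.30251).
The interval (0.12949, 0.30251) does not contain 0, so the difference is significant.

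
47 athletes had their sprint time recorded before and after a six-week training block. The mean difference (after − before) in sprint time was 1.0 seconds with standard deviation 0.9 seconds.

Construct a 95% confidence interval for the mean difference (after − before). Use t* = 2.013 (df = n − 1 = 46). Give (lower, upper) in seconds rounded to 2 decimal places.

(0.74, 1.26)

This is a matched-pairs design, so SE = s_d/√n = 0.9/√47 = 0.1313.
Margin = 2.013 × 0.1313 = 0.2643; the interval is 1.0 ± 0.2643 = (0.74, 1.26).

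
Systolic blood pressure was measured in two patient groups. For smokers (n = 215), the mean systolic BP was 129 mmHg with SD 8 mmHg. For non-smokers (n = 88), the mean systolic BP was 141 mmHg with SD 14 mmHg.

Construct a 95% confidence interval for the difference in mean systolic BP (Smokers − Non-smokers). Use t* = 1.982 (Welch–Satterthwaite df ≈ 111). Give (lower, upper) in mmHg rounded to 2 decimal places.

(-15.15, -8.85)

Standard errors of each mean: 8/√215 = 0.5456 and 14/√88 = 1.4924.
SE(x̄₁ − x̄₂) = √(0.5456² + 1.4924²) = 1.5890 for independent samples with unequal variances.
With t* = 1.982, the margin is 1.982 × 1.5890 = 3.1494.
x̄₁ − x̄₂ = 129 − 141 = -12.0000; the interval is -12.0000 ± 3.1494 = (-15.15, -8.85).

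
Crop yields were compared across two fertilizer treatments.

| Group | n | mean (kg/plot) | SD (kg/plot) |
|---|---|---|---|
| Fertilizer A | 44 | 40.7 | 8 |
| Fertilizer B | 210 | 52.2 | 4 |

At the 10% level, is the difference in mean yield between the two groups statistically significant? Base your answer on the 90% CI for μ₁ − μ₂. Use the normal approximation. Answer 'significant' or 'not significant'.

significant

SE₁ = s₁/√n₁ = 8/√44 = 1.2060; SE₂ = 4/√210 = 0.2760.
Independent samples, unequal variances: SE_diff = √(SE₁² + SE₂²) = √(1.454436 + 0.076176) = 1.2372.
z* = 1.645, so margin of error = 1.645 × 1.2372 = 2.0352.
Difference in means = 40.7 − 52.2 = -11.5000.
-11.5000 ± 2.0352 → (-13.5352, -9.4648).
The interval (-13.5352, -9.4648) does not contain 0, so the difference is significant.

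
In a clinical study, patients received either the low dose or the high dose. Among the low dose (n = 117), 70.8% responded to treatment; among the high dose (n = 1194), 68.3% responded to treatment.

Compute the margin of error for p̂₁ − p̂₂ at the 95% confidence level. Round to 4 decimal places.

SE₁ = √(p̂₁(1−p̂₁)/n₁) = √(0.7080·0.2920/117) = 0.04204; SE₂ = √(0.6830·0.3170/1194) = 0.01347.
Independent samples: SE of the difference = √(SE₁² + SE₂²) = √(0.0017673616 + 0.0001814409) = 0.04415.
z* for 95% confidence is 1.960, so the margin of error is 1.960 × 0.04415 = 0.08653.

0.0865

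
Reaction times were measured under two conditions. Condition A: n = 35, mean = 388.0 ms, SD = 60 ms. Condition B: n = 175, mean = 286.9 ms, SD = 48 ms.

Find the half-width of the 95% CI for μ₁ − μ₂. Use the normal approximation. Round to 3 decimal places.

21.112

Per-group SEs: s₁/√n₁ = 60/√35 = 10.1419, s₂/√n₂ = 48/√175 = 3.6285.
Unpooled SE of the difference: √(102.85813561 + 13.16601225) = 10.7715.
Margin of error = z* · SE = 1.960 × 10.7715 = 21.1121.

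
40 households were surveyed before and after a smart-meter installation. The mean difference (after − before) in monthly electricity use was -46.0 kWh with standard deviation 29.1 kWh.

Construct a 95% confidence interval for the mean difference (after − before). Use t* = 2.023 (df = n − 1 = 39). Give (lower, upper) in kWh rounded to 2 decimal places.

(-55.31, -36.69)

This is a matched-pairs design, so SE = s_d/√n = 29.1/√40 = 4.6011.
Margin = 2.023 × 4.6011 = 9.3080; the interval is -46.0 ± 9.3080 = (-55.31, -36.69).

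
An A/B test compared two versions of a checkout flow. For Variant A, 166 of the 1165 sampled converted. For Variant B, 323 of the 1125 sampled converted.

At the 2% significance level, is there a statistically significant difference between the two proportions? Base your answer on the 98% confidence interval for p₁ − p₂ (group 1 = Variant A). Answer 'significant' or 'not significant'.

First, p̂₁ = 166/1165 = 0.1425; p̂₂ = 323/1125 = 0.2871.
The two standard errors are √(0.1425×0.8575/1165) = 0.01024 and √(0.2871×0.7129/1125) = 0.01349.
Because the samples are independent, SE_diff = √(0.01024² + 0.01349²) = 0.01694.
Using z* = 2.326 for 98%, ME = 2.326 × 0.01694 = 0.03940.
p̂₁ − p̂₂ = -0.1446; interval -0.1446 ± 0.03940 gives (-0.18400, -0.10520).
The interval (-0.18400, -0.10520) does not contain 0, so the difference is significant.

significant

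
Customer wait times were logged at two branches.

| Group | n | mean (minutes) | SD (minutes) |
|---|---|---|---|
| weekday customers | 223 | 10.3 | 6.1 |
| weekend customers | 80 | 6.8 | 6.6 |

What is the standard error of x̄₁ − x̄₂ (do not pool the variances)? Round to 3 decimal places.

0.843

Per-group SEs: s₁/√n₁ = 6.1/√223 = 0.4085, s₂/√n₂ = 6.6/√80 = 0.7379.
Unpooled SE of the difference: √(0.16687225 + 0.54449641) = 0.8434.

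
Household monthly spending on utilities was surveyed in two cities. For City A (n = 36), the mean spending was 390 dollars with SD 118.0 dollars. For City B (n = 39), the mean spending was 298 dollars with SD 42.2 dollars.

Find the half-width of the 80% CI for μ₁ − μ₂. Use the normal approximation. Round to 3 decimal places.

26.659

Per-group SEs: s₁/√n₁ = 118.0/√36 = 19.6667, s₂/√n₂ = 42.2/√39 = 6.7574.
Unpooled SE of the difference: √(386.77908889 + 45.66245476) = 20.7952.
Margin of error = z* · SE = 1.282 × 20.7952 = 26.6594.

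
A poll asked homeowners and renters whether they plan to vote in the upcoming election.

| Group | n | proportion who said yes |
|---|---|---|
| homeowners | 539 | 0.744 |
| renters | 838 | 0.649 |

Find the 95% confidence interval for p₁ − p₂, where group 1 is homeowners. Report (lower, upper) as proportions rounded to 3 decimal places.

(0.046, 0.144)

The two standard errors are √(0.7440×0.2560/539) = 0.01880 and √(0.6490×0.3510/838) = 0.01649.
Because the samples are independent, SE_diff = √(0.01880² + 0.01649²) = 0.02501.
Using z* = 1.960 for 95%, ME = 1.960 × 0.02501 = 0.04902.
p̂₁ − p̂₂ = 0.0950; interval 0.0950 ± 0.04902 gives (0.046, 0.144).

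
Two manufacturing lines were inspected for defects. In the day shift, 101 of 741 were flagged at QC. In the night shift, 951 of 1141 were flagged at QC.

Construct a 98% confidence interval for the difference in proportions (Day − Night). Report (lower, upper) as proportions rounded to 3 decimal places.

(-0.736, -0.658)

p̂₁ = 101/741 = 0.1363 and p̂₂ = 951/1141 = 0.8335.
SE₁ = √(p̂₁(1−p̂₁)/n₁) = √(0.1363·0.8637/741) = 0.01260; SE₂ = √(0.8335·0.1665/1141) = 0.01103.
Independent samples: SE of the difference = √(SE₁² + SE₂²) = √(0.00015876 + 0.0001216609) = 0.01675.
z* for 98% confidence is 2.326, so the margin of error is 2.326 × 0.01675 = 0.03896.
Point estimate p̂₁ − p̂₂ = 0.1363 − 0.8335 = -0.6972.
-0.6972 ± 0.03896 → (-0.736, -0.658).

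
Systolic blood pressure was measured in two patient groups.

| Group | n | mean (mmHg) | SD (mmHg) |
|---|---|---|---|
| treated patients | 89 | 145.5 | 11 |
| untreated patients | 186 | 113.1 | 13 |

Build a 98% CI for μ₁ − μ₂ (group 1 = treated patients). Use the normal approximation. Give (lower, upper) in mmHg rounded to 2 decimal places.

(28.90, 35.90)

Standard errors of each mean: 11/√89 = 1.1660 and 13/√186 = 0.9532.
SE(x̄₁ − x̄₂) = √(1.1660² + 0.9532²) = 1.5060 for independent samples with unequal variances.
With z* = 2.326, the margin is 2.326 × 1.5060 = 3.5030.
x̄₁ − x̄₂ = 145.5 − 113.1 = 32.4000; the interval is 32.4000 ± 3.5030 = (28.90, 35.90).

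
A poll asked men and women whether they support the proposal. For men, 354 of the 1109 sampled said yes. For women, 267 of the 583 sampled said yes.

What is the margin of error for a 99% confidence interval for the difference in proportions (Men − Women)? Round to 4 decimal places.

0.0642

Sample proportions: 354/1109 = 0.3192, 267/583 = 0.4580.
Each SE is √(p̂(1−p̂)/n): √(0.3192·0.6808/1109) = 0.01400 and √(0.4580·0.5420/583) = 0.02063.
SE(p̂₁ − p̂₂) = √(SE₁² + SE₂²) = √(0.000196 + 0.0004255969) = 0.02493, since the two samples are independent.
At 99% confidence z* = 2.576; margin = 2.576 × 0.02493 = 0.06422.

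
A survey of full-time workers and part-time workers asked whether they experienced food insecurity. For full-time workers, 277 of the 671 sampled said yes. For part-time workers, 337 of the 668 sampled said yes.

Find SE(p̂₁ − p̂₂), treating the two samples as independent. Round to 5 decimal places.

Sample proportions: 277/671 = 0.4128, 337/668 = 0.5045.
Each SE is √(p̂(1−p̂)/n): √(0.4128·0.5872/671) = 0.01901 and √(0.5045·0.4955/668) = 0.01934.
SE(p̂₁ − p̂₂) = √(SE₁² + SE₂²) = √(0.0003613801 + 0.0003740356) = 0.02712, since the two samples are independent.

0.02712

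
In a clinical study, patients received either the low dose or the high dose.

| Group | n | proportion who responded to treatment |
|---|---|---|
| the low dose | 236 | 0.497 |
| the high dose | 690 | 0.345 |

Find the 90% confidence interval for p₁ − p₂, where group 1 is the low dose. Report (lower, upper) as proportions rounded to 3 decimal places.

The two standard errors are √(0.4970×0.5030/236) = 0.03255 and √(0.3450×0.6550/690) = 0.01810.
Because the samples are independent, SE_diff = √(0.03255² + 0.01810²) = 0.03724.
Using z* = 1.645 for 90%, ME = 1.645 × 0.03724 = 0.06126.
p̂₁ − p̂₂ = 0.1520; interval 0.1520 ± 0.06126 gives (0.091, 0.213).

(0.091, 0.213)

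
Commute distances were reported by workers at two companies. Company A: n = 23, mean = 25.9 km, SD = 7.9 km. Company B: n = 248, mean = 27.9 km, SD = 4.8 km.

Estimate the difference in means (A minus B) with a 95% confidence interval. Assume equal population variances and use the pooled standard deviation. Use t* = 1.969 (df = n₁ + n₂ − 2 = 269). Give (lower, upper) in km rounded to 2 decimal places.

s_p = √[((n₁−1)s₁² + (n₂−1)s₂²)/(n₁+n₂−2)] = √[(22·7.9² + 247·4.8²)/269] = 5.1244.
SE = 5.1244·√(1/23 + 1/248) = 1.1170.
With t* = 1.969, margin = 1.969 × 1.1170 = 2.1994.
x̄₁ − x̄₂ = 25.9 − 27.9 = -2.0000; interval -2.0000 ± 2.1994 = (-4.20, 0.20).

(-4.20, 0.20)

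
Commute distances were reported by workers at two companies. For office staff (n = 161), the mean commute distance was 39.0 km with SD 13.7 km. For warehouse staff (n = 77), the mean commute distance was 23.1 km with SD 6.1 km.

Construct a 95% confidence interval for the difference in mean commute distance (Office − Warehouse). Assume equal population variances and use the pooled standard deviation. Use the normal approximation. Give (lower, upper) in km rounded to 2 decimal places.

(12.70, 19.10)

Pooled variance s_p² = [160·13.7² + 76·6.1²] / (161+77−2) = 139.2303, so s_p = 11.7996.
SE_diff = s_p·√(1/n₁ + 1/n₂) = 11.7996·√(1/161 + 1/77) = 1.6349.
z* = 1.960; margin = 1.960 × 1.6349 = 3.2044.
Difference = 39.0 − 23.1 = 15.9000.
15.9000 ± 3.2044 → (12.70, 19.10).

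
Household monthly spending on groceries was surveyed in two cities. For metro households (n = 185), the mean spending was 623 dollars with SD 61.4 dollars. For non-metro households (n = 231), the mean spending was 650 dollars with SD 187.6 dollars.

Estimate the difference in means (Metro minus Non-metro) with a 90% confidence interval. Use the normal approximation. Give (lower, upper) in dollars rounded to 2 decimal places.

Standard errors of each mean: 61.4/√185 = 4.5142 and 187.6/√231 = 12.3432.
SE(x̄₁ − x̄₂) = √(4.5142² + 12.3432²) = 13.1428 for independent samples with unequal variances.
With z* = 1.645, the margin is 1.645 × 13.1428 = 21.6199.
x̄₁ − x̄₂ = 623 − 650 = -27.0000; the interval is -27.0000 ± 21.6199 = (-48.62, -5.38).

(-48.62, -5.38)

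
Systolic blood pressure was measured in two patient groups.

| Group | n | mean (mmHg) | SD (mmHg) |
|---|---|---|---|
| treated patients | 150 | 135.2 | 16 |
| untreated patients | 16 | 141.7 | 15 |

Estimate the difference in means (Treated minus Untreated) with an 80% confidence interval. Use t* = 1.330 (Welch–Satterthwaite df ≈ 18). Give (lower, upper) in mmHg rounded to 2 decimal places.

Standard errors of each mean: 16/√150 = 1.3064 and 15/√16 = 3.7500.
SE(x̄₁ − x̄₂) = √(1.3064² + 3.7500²) = 3.9710 for independent samples with unequal variances.
With t* = 1.330, the margin is 1.330 × 3.9710 = 5.2814.
x̄₁ − x̄₂ = 135.2 − 141.7 = -6.5000; the interval is -6.5000 ± 5.2814 = (-11.78, -1.22).

(-11.78, -1.22)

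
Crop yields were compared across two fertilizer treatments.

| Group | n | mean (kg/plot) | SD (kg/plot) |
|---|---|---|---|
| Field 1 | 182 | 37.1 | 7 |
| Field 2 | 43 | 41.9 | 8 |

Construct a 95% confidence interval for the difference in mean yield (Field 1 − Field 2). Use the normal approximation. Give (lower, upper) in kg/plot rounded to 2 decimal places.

SE₁ = s₁/√n₁ = 7/√182 = 0.5189; SE₂ = 8/√43 = 1.2200.
Independent samples, unequal variances: SE_diff = √(SE₁² + SE₂²) = √(0.26925721 + 1.4884) = 1.3258.
z* = 1.960, so margin of error = 1.960 × 1.3258 = 2.5986.
Difference in means = 37.1 − 41.9 = -4.8000.
-4.8000 ± 2.5986 → (-7.40, -2.20).

(-7.40, -2.20)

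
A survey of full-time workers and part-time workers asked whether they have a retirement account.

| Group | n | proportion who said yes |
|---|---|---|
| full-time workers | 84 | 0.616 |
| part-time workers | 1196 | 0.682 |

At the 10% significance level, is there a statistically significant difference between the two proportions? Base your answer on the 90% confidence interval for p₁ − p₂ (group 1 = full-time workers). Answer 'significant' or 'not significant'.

not significant

Each SE is √(p̂(1−p̂)/n): √(0.6160·0.3840/84) = 0.05307 and √(0.6820·0.3180/1196) = 0.01347.
SE(p̂₁ − p̂₂) = √(SE₁² + SE₂²) = √(0.0028164249 + 0.0001814409) = 0.05475, since the two samples are independent.
At 90% confidence z* = 1.645; margin = 1.645 × 0.05475 = 0.09006.
The difference is 0.6160 − 0.6820 = -0.0660, so the interval is -0.0660 ± 0.09006 = (-0.15606, 0.02406).
The interval (-0.15606, 0.02406) contains 0, so the difference is not significant.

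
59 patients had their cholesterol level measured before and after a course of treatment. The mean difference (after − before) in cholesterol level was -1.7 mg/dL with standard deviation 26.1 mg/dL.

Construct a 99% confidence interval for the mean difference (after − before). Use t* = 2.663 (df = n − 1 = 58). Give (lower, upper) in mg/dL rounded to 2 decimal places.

This is a matched-pairs design, so SE = s_d/√n = 26.1/√59 = 3.3979.
Margin = 2.663 × 3.3979 = 9.0486; the interval is -1.7 ± 9.0486 = (-10.75, 7.35).

(-10.75, 7.35)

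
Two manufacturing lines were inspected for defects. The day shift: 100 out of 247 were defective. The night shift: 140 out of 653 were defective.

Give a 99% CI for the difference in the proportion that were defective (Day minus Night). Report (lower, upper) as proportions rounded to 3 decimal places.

(0.100, 0.281)

p̂₁ = 100/247 = 0.4049 and p̂₂ = 140/653 = 0.2144.
SE₁ = √(p̂₁(1−p̂₁)/n₁) = √(0.4049·0.5951/247) = 0.03123; SE₂ = √(0.2144·0.7856/653) = 0.01606.
Independent samples: SE of the difference = √(SE₁² + SE₂²) = √(0.0009753129 + 0.0002579236) = 0.03512.
z* for 99% confidence is 2.576, so the margin of error is 2.576 × 0.03512 = 0.09047.
Point estimate p̂₁ − p̂₂ = 0.4049 − 0.2144 = 0.1905.
0.1905 ± 0.09047 → (0.100, 0.281).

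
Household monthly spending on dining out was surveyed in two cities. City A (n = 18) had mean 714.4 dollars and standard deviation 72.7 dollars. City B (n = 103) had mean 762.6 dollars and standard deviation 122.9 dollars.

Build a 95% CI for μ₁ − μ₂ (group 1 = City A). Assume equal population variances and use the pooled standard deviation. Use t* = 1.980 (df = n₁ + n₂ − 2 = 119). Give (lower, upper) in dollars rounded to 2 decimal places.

(-107.41, 11.01)

s_p = √[((n₁−1)s₁² + (n₂−1)s₂²)/(n₁+n₂−2)] = √[(17·72.7² + 102·122.9²)/119] = 117.0542.
SE = 117.0542·√(1/18 + 1/103) = 29.9037.
With t* = 1.980, margin = 1.980 × 29.9037 = 59.2093.
x̄₁ − x̄₂ = 714.4 − 762.6 = -48.2000; interval -48.2000 ± 59.2093 = (-107.41, 11.01).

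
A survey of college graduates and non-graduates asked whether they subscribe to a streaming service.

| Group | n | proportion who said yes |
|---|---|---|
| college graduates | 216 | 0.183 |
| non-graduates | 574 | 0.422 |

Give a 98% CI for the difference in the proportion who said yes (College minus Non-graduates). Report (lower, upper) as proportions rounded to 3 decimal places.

(-0.317, -0.161)

The two standard errors are √(0.1830×0.8170/216) = 0.02631 and √(0.4220×0.5780/574) = 0.02061.
Because the samples are independent, SE_diff = √(0.02631² + 0.02061²) = 0.03342.
Using z* = 2.326 for 98%, ME = 2.326 × 0.03342 = 0.07773.
p̂₁ − p̂₂ = -0.2390; interval -0.2390 ± 0.07773 gives (-0.317, -0.161).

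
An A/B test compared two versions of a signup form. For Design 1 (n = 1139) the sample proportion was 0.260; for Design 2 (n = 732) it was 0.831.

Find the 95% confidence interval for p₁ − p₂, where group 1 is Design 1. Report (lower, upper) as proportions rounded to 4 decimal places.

Each SE is √(p̂(1−p̂)/n): √(0.2600·0.7400/1139) = 0.01300 and √(0.8310·0.1690/732) = 0.01385.
SE(p̂₁ − p̂₂) = √(SE₁² + SE₂²) = √(0.000169 + 0.0001918225) = 0.01900, since the two samples are independent.
At 95% confidence z* = 1.960; margin = 1.960 × 0.01900 = 0.03724.
The difference is 0.2600 − 0.8310 = -0.5710, so the interval is -0.5710 ± 0.03724 = (-0.6082, -0.5338).

(-0.6082, -0.5338)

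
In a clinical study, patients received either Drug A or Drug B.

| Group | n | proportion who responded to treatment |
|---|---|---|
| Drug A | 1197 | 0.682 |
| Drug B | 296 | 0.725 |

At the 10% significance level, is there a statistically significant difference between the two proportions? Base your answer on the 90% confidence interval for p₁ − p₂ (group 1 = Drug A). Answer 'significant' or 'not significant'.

The two standard errors are √(0.6820×0.3180/1197) = 0.01346 and √(0.7250×0.2750/296) = 0.02595.
Because the samples are independent, SE_diff = √(0.01346² + 0.02595²) = 0.02923.
Using z* = 1.645 for 90%, ME = 1.645 × 0.02923 = 0.04808.
p̂₁ − p̂₂ = -0.0430; interval -0.0430 ± 0.04808 gives (-0.09108, 0.00508).
The interval (-0.09108, 0.00508) contains 0, so the difference is not significant.

not significant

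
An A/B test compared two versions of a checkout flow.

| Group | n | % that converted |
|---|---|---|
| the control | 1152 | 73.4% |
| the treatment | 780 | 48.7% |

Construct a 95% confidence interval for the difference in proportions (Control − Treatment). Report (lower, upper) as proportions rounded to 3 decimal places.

SE₁ = √(p̂₁(1−p̂₁)/n₁) = √(0.7340·0.2660/1152) = 0.01302; SE₂ = √(0.4870·0.5130/780) = 0.01790.
Independent samples: SE of the difference = √(SE₁² + SE₂²) = √(0.0001695204 + 0.00032041) = 0.02213.
z* for 95% confidence is 1.960, so the margin of error is 1.960 × 0.02213 = 0.04337.
Point estimate p̂₁ − p̂₂ = 0.7340 − 0.4870 = 0.2470.
0.2470 ± 0.04337 → (0.204, 0.290).

(0.204, 0.290)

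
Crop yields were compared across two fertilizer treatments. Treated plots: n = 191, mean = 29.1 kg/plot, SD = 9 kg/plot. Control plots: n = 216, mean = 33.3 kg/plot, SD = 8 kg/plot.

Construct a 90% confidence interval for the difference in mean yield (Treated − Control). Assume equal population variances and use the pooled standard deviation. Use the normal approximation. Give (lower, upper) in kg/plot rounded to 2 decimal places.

s_p = √[((n₁−1)s₁² + (n₂−1)s₂²)/(n₁+n₂−2)] = √[(190·9² + 215·8²)/405] = 8.4838.
SE = 8.4838·√(1/191 + 1/216) = 0.8426.
With z* = 1.645, margin = 1.645 × 0.8426 = 1.3861.
x̄₁ − x̄₂ = 29.1 − 33.3 = -4.2000; interval -4.2000 ± 1.3861 = (-5.59, -2.81).

(-5.59, -2.81)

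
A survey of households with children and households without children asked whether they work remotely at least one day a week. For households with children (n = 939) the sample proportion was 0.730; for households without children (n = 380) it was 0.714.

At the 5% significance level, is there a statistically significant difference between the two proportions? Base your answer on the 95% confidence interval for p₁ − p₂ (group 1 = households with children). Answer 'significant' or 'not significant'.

not significant

SE₁ = √(p̂₁(1−p̂₁)/n₁) = √(0.7300·0.2700/939) = 0.01449; SE₂ = √(0.7140·0.2860/380) = 0.02318.
Independent samples: SE of the difference = √(SE₁² + SE₂²) = √(0.0002099601 + 0.0005373124) = 0.02734.
z* for 95% confidence is 1.960, so the margin of error is 1.960 × 0.02734 = 0.05359.
Point estimate p̂₁ − p̂₂ = 0.7300 − 0.7140 = 0.0160.
0.0160 ± 0.05359 → (-0.03759, 0.06959).
The interval (-0.03759, 0.06959) contains 0, so the difference is not significant.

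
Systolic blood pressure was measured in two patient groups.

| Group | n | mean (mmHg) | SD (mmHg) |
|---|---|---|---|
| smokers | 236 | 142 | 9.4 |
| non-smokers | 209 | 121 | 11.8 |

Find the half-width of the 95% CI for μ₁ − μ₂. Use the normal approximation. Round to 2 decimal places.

SE₁ = s₁/√n₁ = 9.4/√236 = 0.6119; SE₂ = 11.8/√209 = 0.8162.
Independent samples, unequal variances: SE_diff = √(SE₁² + SE₂²) = √(0.37442161 + 0.66618244) = 1.0201.
z* = 1.960, so margin of error = 1.960 × 1.0201 = 1.9994.

2.00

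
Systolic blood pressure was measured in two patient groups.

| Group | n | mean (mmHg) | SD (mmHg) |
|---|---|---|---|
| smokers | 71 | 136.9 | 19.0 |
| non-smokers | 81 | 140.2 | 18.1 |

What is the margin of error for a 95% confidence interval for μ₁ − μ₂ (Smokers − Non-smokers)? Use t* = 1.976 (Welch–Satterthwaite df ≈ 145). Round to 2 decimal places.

5.97

Per-group SEs: s₁/√n₁ = 19.0/√71 = 2.2549, s₂/√n₂ = 18.1/√81 = 2.0111.
Unpooled SE of the difference: √(5.08457401 + 4.04452321) = 3.0214.
Margin of error = t* · SE = 1.976 × 3.0214 = 5.9703.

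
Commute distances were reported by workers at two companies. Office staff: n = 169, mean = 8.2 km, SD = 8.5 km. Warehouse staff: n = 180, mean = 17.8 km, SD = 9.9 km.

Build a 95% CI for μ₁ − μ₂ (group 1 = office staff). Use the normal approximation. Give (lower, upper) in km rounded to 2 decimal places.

(-11.53, -7.67)

SE₁ = s₁/√n₁ = 8.5/√169 = 0.6538; SE₂ = 9.9/√180 = 0.7379.
Independent samples, unequal variances: SE_diff = √(SE₁² + SE₂²) = √(0.42745444 + 0.54449641) = 0.9859.
z* = 1.960, so margin of error = 1.960 × 0.9859 = 1.9324.
Difference in means = 8.2 − 17.8 = -9.6000.
-9.6000 ± 1.9324 → (-11.53, -7.67).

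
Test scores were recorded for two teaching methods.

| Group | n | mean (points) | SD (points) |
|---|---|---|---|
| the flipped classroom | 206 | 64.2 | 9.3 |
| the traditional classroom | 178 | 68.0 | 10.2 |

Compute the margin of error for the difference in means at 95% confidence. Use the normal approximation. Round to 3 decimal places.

Per-group SEs: s₁/√n₁ = 9.3/√206 = 0.6480, s₂/√n₂ = 10.2/√178 = 0.7645.
Unpooled SE of the difference: √(0.419904 + 0.58446025) = 1.0022.
Margin of error = z* · SE = 1.960 × 1.0022 = 1.9643.

1.964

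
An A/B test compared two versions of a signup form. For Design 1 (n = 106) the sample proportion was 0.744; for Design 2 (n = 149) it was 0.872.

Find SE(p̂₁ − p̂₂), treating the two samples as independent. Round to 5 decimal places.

The two standard errors are √(0.7440×0.2560/106) = 0.04239 and √(0.8720×0.1280/149) = 0.02737.
Because the samples are independent, SE_diff = √(0.04239² + 0.02737²) = 0.05046.

0.05046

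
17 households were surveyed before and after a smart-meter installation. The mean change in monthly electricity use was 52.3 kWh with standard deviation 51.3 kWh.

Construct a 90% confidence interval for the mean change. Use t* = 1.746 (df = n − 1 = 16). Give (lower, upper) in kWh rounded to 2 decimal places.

Paired design: SE = s_d/√n = 51.3/√17 = 12.4421.
t* = 1.746; margin of error = 1.746 × 12.4421 = 21.7239.
52.3 ± 21.7239 → (30.58, 74.02).

(30.58, 74.02)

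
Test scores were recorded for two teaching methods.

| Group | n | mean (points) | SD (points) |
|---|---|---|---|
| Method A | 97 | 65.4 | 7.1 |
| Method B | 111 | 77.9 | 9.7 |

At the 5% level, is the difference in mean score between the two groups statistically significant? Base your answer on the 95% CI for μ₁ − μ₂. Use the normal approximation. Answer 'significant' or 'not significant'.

Standard errors of each mean: 7.1/√97 = 0.7209 and 9.7/√111 = 0.9207.
SE(x̄₁ − x̄₂) = √(0.7209² + 0.9207²) = 1.1694 for independent samples with unequal variances.
With z* = 1.960, the margin is 1.960 × 1.1694 = 2.2920.
x̄₁ − x̄₂ = 65.4 − 77.9 = -12.5000; the interval is -12.5000 ± 2.2920 = (-14.7920, -10.2080).
The interval (-14.7920, -10.2080) does not contain 0, so the difference is significant.

significant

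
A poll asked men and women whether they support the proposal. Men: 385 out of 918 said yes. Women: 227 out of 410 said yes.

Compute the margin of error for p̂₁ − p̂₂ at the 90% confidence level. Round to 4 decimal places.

0.0485

First, p̂₁ = 385/918 = 0.4194; p̂₂ = 227/410 = 0.5537.
The two standard errors are √(0.4194×0.5806/918) = 0.01629 and √(0.5537×0.4463/410) = 0.02455.
Because the samples are independent, SE_diff = √(0.01629² + 0.02455²) = 0.02946.
Using z* = 1.645 for 90%, ME = 1.645 × 0.02946 = 0.04846.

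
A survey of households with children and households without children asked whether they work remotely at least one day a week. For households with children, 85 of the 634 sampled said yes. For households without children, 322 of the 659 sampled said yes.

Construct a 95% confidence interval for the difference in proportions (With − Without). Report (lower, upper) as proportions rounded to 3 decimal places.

(-0.401, -0.308)

First, p̂₁ = 85/634 = 0.1341; p̂₂ = 322/659 = 0.4886.
The two standard errors are √(0.1341×0.8659/634) = 0.01353 and √(0.4886×0.5114/659) = 0.01947.
Because the samples are independent, SE_diff = √(0.01353² + 0.01947²) = 0.02371.
Using z* = 1.960 for 95%, ME = 1.960 × 0.02371 = 0.04647.
p̂₁ − p̂₂ = -0.3545; interval -0.3545 ± 0.04647 gives (-0.401, -0.308).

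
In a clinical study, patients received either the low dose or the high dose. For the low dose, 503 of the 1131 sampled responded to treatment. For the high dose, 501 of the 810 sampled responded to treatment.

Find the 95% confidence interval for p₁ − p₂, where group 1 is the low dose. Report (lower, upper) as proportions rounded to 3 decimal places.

(-0.218, -0.130)

Sample proportions: 503/1131 = 0.4447, 501/810 = 0.6185.
Each SE is √(p̂(1−p̂)/n): √(0.4447·0.5553/1131) = 0.01478 and √(0.6185·0.3815/810) = 0.01707.
SE(p̂₁ − p̂₂) = √(SE₁² + SE₂²) = √(0.0002184484 + 0.0002913849) = 0.02258, since the two samples are independent.
At 95% confidence z* = 1.960; margin = 1.960 × 0.02258 = 0.04426.
The difference is 0.4447 − 0.6185 = -0.1738, so the interval is -0.1738 ± 0.04426 = (-0.218, -0.130).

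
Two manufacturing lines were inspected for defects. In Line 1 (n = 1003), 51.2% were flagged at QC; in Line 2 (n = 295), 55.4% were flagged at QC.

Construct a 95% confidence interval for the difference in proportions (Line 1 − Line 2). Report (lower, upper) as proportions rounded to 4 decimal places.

SE₁ = √(p̂₁(1−p̂₁)/n₁) = √(0.5120·0.4880/1003) = 0.01578; SE₂ = √(0.5540·0.4460/295) = 0.02894.
Independent samples: SE of the difference = √(SE₁² + SE₂²) = √(0.0002490084 + 0.0008375236) = 0.03296.
z* for 95% confidence is 1.960, so the margin of error is 1.960 × 0.03296 = 0.06460.
Point estimate p̂₁ − p̂₂ = 0.5120 − 0.5540 = -0.0420.
-0.0420 ± 0.06460 → (-0.1066, 0.0226).

(-0.1066, 0.0226)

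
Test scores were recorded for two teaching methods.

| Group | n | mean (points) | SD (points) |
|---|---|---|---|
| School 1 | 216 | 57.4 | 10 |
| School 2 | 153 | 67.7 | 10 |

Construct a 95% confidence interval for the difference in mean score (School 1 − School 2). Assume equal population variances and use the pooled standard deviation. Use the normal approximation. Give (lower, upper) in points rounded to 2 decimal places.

(-12.37, -8.23)

s_p = √[((n₁−1)s₁² + (n₂−1)s₂²)/(n₁+n₂−2)] = √[(215·10² + 152·10²)/367] = 10.0000.
SE = 10.0000·√(1/216 + 1/153) = 1.0567.
With z* = 1.960, margin = 1.960 × 1.0567 = 2.0711.
x̄₁ − x̄₂ = 57.4 − 67.7 = -10.3000; interval -10.3000 ± 2.0711 = (-12.37, -8.23).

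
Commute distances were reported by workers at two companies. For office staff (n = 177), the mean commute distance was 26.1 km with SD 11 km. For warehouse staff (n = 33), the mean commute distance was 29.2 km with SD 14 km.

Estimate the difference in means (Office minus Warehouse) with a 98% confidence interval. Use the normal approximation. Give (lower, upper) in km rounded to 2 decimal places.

(-9.09, 2.89)

SE₁ = s₁/√n₁ = 11/√177 = 0.8268; SE₂ = 14/√33 = 2.4371.
Independent samples, unequal variances: SE_diff = √(SE₁² + SE₂²) = √(0.68359824 + 5.93945641) = 2.5735.
z* = 2.326, so margin of error = 2.326 × 2.5735 = 5.9860.
Difference in means = 26.1 − 29.2 = -3.1000.
-3.1000 ± 5.9860 → (-9.09, 2.89).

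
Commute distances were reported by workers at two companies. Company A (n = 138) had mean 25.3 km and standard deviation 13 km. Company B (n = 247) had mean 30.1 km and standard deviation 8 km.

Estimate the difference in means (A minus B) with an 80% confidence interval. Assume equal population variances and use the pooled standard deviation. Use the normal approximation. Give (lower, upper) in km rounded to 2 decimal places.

(-6.17, -3.43)

Pooled variance s_p² = [137·13² + 246·8²] / (138+247−2) = 101.5587, so s_p = 10.0776.
SE_diff = s_p·√(1/n₁ + 1/n₂) = 10.0776·√(1/138 + 1/247) = 1.0710.
z* = 1.282; margin = 1.282 × 1.0710 = 1.3730.
Difference = 25.3 − 30.1 = -4.8000.
-4.8000 ± 1.3730 → (-6.17, -3.43).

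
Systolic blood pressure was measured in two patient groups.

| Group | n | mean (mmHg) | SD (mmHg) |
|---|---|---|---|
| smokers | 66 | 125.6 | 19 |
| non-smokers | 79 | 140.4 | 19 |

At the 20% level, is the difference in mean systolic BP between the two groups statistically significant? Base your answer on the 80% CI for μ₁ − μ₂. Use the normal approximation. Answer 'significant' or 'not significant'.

SE₁ = s₁/√n₁ = 19/√66 = 2.3387; SE₂ = 19/√79 = 2.1377.
Independent samples, unequal variances: SE_diff = √(SE₁² + SE₂²) = √(5.46951769 + 4.56976129) = 3.1685.
z* = 1.282, so margin of error = 1.282 × 3.1685 = 4.0620.
Difference in means = 125.6 − 140.4 = -14.8000.
-14.8000 ± 4.0620 → (-18.8620, -10.7380).
The interval (-18.8620, -10.7380) does not contain 0, so the difference is significant.

significant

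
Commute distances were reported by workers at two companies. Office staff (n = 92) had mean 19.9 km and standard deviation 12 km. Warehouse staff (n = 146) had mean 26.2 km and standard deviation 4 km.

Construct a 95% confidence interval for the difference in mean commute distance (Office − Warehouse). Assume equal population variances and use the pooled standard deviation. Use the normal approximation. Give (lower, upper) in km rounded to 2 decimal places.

(-8.41, -4.19)

s_p = √[((n₁−1)s₁² + (n₂−1)s₂²)/(n₁+n₂−2)] = √[(91·12² + 145·4²)/236] = 8.0843.
SE = 8.0843·√(1/92 + 1/146) = 1.0761.
With z* = 1.960, margin = 1.960 × 1.0761 = 2.1092.
x̄₁ − x̄₂ = 19.9 − 26.2 = -6.3000; interval -6.3000 ± 2.1092 = (-8.41, -4.19).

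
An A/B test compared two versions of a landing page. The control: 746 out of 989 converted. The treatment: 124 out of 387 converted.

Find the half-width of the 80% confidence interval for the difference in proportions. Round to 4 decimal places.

p̂₁ = 746/989 = 0.7543 and p̂₂ = 124/387 = 0.3204.
SE₁ = √(p̂₁(1−p̂₁)/n₁) = √(0.7543·0.2457/989) = 0.01369; SE₂ = √(0.3204·0.6796/387) = 0.02372.
Independent samples: SE of the difference = √(SE₁² + SE₂²) = √(0.0001874161 + 0.0005626384) = 0.02739.
z* for 80% confidence is 1.282, so the margin of error is 1.282 × 0.02739 = 0.03511.

0.0351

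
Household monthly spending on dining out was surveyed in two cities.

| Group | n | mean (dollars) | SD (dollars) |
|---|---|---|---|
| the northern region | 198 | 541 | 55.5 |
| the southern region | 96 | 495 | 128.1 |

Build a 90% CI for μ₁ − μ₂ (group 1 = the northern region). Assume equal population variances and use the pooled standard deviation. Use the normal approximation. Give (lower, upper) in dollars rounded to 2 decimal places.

(28.38, 63.62)

Pooled variance s_p² = [197·55.5² + 95·128.1²] / (198+96−2) = 7416.8568, so s_p = 86.1212.
SE_diff = s_p·√(1/n₁ + 1/n₂) = 86.1212·√(1/198 + 1/96) = 10.7106.
z* = 1.645; margin = 1.645 × 10.7106 = 17.6189.
Difference = 541 − 495 = 46.0000.
46.0000 ± 17.6189 → (28.38, 63.62).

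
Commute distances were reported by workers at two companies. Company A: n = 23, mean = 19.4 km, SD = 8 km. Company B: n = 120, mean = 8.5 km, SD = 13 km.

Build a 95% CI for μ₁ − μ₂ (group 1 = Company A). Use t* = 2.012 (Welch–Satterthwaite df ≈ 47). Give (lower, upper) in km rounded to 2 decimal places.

(6.78, 15.02)

Standard errors of each mean: 8/√23 = 1.6681 and 13/√120 = 1.1867.
SE(x̄₁ − x̄₂) = √(1.6681² + 1.1867²) = 2.0471 for independent samples with unequal variances.
With t* = 2.012, the margin is 2.012 × 2.0471 = 4.1188.
x̄₁ − x̄₂ = 19.4 − 8.5 = 10.9000; the interval is 10.9000 ± 4.1188 = (6.78, 15.02).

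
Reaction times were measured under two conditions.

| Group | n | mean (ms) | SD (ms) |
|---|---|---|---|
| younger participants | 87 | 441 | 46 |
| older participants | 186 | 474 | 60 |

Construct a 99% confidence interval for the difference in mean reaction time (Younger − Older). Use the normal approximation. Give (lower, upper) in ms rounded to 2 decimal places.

(-50.02, -15.98)

Standard errors of each mean: 46/√87 = 4.9317 and 60/√186 = 4.3994.
SE(x̄₁ − x̄₂) = √(4.9317² + 4.3994²) = 6.6088 for independent samples with unequal variances.
With z* = 2.576, the margin is 2.576 × 6.6088 = 17.0243.
x̄₁ − x̄₂ = 441 − 474 = -33.0000; the interval is -33.0000 ± 17.0243 = (-50.02, -15.98).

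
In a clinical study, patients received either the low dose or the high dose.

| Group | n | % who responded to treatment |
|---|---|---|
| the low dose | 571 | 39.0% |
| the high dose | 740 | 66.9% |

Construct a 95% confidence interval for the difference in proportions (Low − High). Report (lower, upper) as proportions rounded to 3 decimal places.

(-0.331, -0.227)

SE₁ = √(p̂₁(1−p̂₁)/n₁) = √(0.3900·0.6100/571) = 0.02041; SE₂ = √(0.6690·0.3310/740) = 0.01730.
Independent samples: SE of the difference = √(SE₁² + SE₂²) = √(0.0004165681 + 0.00029929) = 0.02676.
z* for 95% confidence is 1.960, so the margin of error is 1.960 × 0.02676 = 0.05245.
Point estimate p̂₁ − p̂₂ = 0.3900 − 0.6690 = -0.2790.
-0.2790 ± 0.05245 → (-0.331, -0.227).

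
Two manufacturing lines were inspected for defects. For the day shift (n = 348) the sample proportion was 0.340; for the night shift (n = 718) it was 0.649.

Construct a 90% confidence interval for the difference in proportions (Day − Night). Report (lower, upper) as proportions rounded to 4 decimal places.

The two standard errors are √(0.3400×0.6600/348) = 0.02539 and √(0.6490×0.3510/718) = 0.01781.
Because the samples are independent, SE_diff = √(0.02539² + 0.01781²) = 0.03101.
Using z* = 1.645 for 90%, ME = 1.645 × 0.03101 = 0.05101.
p̂₁ − p̂₂ = -0.3090; interval -0.3090 ± 0.05101 gives (-0.3600, -0.2580).

(-0.3600, -0.2580)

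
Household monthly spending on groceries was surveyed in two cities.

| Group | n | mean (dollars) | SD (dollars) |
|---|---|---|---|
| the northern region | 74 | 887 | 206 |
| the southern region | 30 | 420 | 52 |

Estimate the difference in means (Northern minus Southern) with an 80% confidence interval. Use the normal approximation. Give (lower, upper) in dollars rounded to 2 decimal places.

(433.98, 500.02)

Per-group SEs: s₁/√n₁ = 206/√74 = 23.9470, s₂/√n₂ = 52/√30 = 9.4939.
Unpooled SE of the difference: √(573.458809 + 90.13413721) = 25.7603.
Margin of error = z* · SE = 1.282 × 25.7603 = 33.0247.
x̄₁ − x̄₂ = 887 − 420 = 467.0000.
CI: 467.0000 ± 33.0247 = (433.98, 500.02).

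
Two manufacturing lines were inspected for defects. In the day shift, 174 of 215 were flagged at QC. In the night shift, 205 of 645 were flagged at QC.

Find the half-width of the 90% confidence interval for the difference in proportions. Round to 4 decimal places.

0.0534

p̂₁ = 174/215 = 0.8093 and p̂₂ = 205/645 = 0.3178.
SE₁ = √(p̂₁(1−p̂₁)/n₁) = √(0.8093·0.1907/215) = 0.02679; SE₂ = √(0.3178·0.6822/645) = 0.01833.
Independent samples: SE of the difference = √(SE₁² + SE₂²) = √(0.0007177041 + 0.0003359889) = 0.03246.
z* for 90% confidence is 1.645, so the margin of error is 1.645 × 0.03246 = 0.05340.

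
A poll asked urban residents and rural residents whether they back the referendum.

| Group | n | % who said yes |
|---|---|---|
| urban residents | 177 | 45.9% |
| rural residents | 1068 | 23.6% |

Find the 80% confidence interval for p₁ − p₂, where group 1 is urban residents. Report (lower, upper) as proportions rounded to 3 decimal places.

The two standard errors are √(0.4590×0.5410/177) = 0.03746 and √(0.2360×0.7640/1068) = 0.01299.
Because the samples are independent, SE_diff = √(0.03746² + 0.01299²) = 0.03965.
Using z* = 1.282 for 80%, ME = 1.282 × 0.03965 = 0.05083.
p̂₁ − p̂₂ = 0.2230; interval 0.2230 ± 0.05083 gives (0.172, 0.274).

(0.172, 0.274)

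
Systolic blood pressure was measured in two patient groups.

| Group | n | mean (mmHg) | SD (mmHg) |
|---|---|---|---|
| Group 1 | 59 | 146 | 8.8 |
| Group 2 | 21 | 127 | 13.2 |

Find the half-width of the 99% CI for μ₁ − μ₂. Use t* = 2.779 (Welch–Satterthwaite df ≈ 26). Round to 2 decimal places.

Standard errors of each mean: 8.8/√59 = 1.1457 and 13.2/√21 = 2.8805.
SE(x̄₁ − x̄₂) = √(1.1457² + 2.8805²) = 3.1000 for independent samples with unequal variances.
With t* = 2.779, the margin is 2.779 × 3.1000 = 8.6149.

8.61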